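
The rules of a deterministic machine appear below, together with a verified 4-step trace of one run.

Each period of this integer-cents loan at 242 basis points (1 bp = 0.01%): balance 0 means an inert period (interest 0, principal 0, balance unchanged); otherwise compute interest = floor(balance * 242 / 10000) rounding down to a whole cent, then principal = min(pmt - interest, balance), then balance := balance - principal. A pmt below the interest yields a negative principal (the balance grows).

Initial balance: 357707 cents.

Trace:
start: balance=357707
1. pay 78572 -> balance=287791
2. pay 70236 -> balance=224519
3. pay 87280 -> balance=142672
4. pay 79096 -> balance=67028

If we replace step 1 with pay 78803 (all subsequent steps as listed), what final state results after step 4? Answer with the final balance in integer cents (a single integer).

(re-executing from step 1 with the substitution; state before step 1: balance=357707)
1. pay 78803 -> balance=287560
2. pay 70236 -> balance=224282
3. pay 87280 -> balance=142429
4. pay 79096 -> balance=66779

66779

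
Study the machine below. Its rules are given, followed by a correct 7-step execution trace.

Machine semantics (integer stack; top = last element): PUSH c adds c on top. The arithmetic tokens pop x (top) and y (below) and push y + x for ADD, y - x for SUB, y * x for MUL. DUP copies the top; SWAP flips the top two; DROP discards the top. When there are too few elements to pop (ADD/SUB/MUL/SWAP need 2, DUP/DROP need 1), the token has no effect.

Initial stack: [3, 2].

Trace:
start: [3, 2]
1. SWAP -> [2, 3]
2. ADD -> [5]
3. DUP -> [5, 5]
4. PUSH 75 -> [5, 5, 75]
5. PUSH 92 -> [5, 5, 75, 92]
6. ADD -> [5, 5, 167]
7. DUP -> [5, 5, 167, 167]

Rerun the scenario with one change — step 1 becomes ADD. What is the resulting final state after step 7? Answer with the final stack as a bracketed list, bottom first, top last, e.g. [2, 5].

(re-executing from step 1 with the substitution; state before step 1: [3, 2])
1. ADD -> [5]
2. ADD -> [5]
3. DUP -> [5, 5]
4. PUSH 75 -> [5, 5, 75]
5. PUSH 92 -> [5, 5, 75, 92]
6. ADD -> [5, 5, 167]
7. DUP -> [5, 5, 167, 167]

[5, 5, 167, 167]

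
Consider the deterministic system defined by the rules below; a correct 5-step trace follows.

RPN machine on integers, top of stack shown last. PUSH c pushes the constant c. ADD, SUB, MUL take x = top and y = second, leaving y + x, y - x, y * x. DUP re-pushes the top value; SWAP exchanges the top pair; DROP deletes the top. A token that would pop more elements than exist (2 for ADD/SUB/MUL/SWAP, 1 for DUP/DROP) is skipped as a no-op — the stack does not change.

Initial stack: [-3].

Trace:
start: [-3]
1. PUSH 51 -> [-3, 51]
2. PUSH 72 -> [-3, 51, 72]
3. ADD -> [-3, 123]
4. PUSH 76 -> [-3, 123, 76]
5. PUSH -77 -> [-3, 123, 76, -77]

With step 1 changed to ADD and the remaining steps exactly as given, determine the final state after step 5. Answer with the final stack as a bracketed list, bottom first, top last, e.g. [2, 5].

[69, 76, -77]

(re-executing from step 1 with the substitution; state before step 1: [-3])
1. ADD -> [-3]
2. PUSH 72 -> [-3, 72]
3. ADD -> [69]
4. PUSH 76 -> [69, 76]
5. PUSH -77 -> [69, 76, -77]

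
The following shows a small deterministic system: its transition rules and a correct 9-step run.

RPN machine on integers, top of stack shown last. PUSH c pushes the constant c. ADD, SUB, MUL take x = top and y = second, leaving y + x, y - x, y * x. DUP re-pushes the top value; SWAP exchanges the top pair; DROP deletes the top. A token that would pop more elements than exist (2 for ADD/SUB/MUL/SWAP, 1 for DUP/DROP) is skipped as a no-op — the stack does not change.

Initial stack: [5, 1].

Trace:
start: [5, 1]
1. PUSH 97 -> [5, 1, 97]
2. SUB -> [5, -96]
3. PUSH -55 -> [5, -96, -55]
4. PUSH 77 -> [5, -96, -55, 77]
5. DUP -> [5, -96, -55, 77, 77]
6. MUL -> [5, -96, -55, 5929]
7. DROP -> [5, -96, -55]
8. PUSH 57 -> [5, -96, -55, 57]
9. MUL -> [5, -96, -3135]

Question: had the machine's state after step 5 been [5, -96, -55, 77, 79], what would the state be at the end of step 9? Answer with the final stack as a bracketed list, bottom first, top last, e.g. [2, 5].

[5, -96, -3135]

state after step 5 := [5, -96, -55, 77, 79]
6. MUL -> [5, -96, -55, 6083]
7. DROP -> [5, -96, -55]
8. PUSH 57 -> [5, -96, -55, 57]
9. MUL -> [5, -96, -3135]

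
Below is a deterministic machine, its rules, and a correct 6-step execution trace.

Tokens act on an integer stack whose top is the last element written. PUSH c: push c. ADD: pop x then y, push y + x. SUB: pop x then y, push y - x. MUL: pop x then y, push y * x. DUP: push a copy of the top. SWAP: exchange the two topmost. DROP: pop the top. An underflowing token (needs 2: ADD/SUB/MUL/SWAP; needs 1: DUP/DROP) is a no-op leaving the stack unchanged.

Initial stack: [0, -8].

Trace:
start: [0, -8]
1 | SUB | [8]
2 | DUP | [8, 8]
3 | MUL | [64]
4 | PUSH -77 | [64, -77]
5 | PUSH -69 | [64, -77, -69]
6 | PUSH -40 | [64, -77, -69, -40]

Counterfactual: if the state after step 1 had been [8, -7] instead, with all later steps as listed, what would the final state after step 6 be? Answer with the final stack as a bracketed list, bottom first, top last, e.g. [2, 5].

state after step 1 := [8, -7]
2 | DUP | [8, -7, -7]
3 | MUL | [8, 49]
4 | PUSH -77 | [8, 49, -77]
5 | PUSH -69 | [8, 49, -77, -69]
6 | PUSH -40 | [8, 49, -77, -69, -40]

[8, 49, -77, -69, -40]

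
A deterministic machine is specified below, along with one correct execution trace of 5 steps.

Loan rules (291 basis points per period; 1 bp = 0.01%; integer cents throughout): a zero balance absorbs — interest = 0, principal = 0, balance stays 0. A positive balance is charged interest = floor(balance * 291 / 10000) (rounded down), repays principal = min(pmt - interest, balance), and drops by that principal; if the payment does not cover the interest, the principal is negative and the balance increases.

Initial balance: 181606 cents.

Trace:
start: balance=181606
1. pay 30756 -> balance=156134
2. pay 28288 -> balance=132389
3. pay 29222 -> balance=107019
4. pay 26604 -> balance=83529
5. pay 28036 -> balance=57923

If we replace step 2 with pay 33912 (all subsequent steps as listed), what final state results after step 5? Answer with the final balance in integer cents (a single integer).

51793

(re-executing from step 2 with the substitution; state before step 2: balance=156134)
2. pay 33912 -> balance=126765
3. pay 29222 -> balance=101231
4. pay 26604 -> balance=77572
5. pay 28036 -> balance=51793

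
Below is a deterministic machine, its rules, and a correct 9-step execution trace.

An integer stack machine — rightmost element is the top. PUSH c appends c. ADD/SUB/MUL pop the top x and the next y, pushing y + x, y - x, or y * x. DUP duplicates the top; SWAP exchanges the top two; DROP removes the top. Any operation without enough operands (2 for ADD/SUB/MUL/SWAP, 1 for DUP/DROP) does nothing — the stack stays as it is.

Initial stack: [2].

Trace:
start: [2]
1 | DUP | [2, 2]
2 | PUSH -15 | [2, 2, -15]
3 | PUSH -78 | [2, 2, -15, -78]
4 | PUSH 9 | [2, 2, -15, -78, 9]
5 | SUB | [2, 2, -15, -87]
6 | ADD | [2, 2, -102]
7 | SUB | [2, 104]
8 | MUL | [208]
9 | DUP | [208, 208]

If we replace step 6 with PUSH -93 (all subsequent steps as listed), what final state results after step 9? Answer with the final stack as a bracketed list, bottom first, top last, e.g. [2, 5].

[2, 2, -90, -90]

(re-executing from step 6 with the substitution; state before step 6: [2, 2, -15, -87])
6 | PUSH -93 | [2, 2, -15, -87, -93]
7 | SUB | [2, 2, -15, 6]
8 | MUL | [2, 2, -90]
9 | DUP | [2, 2, -90, -90]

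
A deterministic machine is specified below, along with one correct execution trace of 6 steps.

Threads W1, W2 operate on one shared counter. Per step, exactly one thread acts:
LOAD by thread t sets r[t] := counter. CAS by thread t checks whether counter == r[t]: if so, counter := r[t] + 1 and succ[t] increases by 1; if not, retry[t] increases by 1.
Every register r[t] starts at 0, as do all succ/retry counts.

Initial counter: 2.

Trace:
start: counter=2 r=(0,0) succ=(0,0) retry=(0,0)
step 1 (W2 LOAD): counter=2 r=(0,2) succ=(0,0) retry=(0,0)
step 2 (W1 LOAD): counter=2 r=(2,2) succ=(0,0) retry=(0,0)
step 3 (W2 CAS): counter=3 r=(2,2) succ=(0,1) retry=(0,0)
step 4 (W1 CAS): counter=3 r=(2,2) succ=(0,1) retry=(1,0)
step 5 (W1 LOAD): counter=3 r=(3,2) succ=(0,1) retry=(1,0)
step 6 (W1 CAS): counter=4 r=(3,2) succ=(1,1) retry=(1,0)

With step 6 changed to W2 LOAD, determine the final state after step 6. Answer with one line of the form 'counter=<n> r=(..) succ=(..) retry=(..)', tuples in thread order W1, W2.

(re-executing from step 6 with the substitution; state before step 6: counter=3 r=(3,2) succ=(0,1) retry=(1,0))
step 6 (W2 LOAD): counter=3 r=(3,3) succ=(0,1) retry=(1,0)

counter=3 r=(3,3) succ=(0,1) retry=(1,0)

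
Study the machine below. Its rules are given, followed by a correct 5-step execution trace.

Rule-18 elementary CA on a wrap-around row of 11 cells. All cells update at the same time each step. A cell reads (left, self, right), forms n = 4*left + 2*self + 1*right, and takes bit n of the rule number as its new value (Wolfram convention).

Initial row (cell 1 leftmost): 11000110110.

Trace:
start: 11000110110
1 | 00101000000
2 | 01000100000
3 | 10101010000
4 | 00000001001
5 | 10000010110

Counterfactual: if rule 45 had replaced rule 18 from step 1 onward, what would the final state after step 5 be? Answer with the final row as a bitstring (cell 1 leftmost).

(re-executing steps 1..5 under rule 45; state before step 1: 11000110110)
1 | 10010101101
2 | 00011111011
3 | 01010000110
4 | 01110110100
5 | 01001101101

01001101101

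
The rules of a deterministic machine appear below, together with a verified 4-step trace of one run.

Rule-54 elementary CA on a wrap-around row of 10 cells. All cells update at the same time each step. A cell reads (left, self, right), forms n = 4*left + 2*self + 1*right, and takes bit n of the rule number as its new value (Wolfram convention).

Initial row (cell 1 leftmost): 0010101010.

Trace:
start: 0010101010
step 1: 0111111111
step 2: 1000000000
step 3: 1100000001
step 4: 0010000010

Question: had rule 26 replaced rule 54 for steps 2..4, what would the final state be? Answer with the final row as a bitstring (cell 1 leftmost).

(re-executing steps 2..4 under rule 26; state before step 2: 0111111111)
step 2: 0100000000
step 3: 1010000000
step 4: 0001000001

0001000001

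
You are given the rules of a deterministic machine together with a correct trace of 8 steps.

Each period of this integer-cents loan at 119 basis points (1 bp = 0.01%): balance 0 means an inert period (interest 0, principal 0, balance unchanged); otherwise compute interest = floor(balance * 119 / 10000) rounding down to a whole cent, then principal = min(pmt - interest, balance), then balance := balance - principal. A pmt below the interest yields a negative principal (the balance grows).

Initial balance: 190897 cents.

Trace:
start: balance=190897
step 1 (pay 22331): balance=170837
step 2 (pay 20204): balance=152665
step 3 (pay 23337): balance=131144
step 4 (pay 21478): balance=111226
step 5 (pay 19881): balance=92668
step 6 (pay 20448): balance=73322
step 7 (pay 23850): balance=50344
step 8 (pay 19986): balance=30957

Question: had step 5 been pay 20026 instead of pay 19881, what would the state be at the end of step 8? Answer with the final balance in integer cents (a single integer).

30807

(re-executing from step 5 with the substitution; state before step 5: balance=111226)
step 5 (pay 20026): balance=92523
step 6 (pay 20448): balance=73176
step 7 (pay 23850): balance=50196
step 8 (pay 19986): balance=30807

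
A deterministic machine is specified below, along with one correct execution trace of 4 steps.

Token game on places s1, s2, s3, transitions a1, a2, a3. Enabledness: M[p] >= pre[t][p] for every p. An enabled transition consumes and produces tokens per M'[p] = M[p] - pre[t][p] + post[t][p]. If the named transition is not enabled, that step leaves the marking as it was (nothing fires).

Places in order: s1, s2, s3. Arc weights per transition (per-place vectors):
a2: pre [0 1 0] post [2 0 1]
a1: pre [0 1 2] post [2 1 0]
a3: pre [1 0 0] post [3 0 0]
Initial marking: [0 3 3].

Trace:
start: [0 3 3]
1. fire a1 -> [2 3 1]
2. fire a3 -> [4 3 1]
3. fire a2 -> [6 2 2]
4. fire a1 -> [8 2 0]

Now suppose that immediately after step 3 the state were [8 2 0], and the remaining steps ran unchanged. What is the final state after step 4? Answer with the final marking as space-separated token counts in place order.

state after step 3 := [8 2 0]
4. fire a1 -> [8 2 0]

8 2 0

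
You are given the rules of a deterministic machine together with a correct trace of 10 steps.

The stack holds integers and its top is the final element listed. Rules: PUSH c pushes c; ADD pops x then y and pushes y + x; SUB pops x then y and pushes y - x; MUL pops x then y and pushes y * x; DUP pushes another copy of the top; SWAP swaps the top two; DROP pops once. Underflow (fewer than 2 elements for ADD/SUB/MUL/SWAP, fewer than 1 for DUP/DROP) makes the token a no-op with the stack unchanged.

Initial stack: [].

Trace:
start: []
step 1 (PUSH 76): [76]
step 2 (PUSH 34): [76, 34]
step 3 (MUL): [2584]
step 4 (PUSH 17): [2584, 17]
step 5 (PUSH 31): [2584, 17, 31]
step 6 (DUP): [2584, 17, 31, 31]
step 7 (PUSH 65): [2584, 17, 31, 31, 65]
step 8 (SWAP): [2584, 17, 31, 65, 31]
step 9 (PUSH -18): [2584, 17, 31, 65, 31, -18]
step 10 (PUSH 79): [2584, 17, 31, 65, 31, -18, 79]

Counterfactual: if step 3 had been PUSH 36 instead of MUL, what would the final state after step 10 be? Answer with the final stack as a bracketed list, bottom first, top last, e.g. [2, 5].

[76, 34, 36, 17, 31, 65, 31, -18, 79]

(re-executing from step 3 with the substitution; state before step 3: [76, 34])
step 3 (PUSH 36): [76, 34, 36]
step 4 (PUSH 17): [76, 34, 36, 17]
step 5 (PUSH 31): [76, 34, 36, 17, 31]
step 6 (DUP): [76, 34, 36, 17, 31, 31]
step 7 (PUSH 65): [76, 34, 36, 17, 31, 31, 65]
step 8 (SWAP): [76, 34, 36, 17, 31, 65, 31]
step 9 (PUSH -18): [76, 34, 36, 17, 31, 65, 31, -18]
step 10 (PUSH 79): [76, 34, 36, 17, 31, 65, 31, -18, 79]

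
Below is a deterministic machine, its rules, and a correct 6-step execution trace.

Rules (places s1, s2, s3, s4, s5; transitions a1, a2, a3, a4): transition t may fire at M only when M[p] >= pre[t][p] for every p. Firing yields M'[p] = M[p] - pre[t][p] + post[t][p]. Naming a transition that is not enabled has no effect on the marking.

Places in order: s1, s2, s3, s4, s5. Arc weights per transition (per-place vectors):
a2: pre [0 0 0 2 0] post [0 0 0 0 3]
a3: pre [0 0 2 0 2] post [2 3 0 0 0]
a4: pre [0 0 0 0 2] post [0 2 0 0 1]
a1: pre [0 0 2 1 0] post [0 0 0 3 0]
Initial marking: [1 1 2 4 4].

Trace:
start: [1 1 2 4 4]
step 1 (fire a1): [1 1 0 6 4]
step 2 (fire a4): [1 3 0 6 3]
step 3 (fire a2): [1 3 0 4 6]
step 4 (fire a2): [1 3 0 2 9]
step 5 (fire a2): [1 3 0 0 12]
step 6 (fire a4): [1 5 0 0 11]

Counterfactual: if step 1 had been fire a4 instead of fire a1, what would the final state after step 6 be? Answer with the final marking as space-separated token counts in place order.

(re-executing from step 1 with the substitution; state before step 1: [1 1 2 4 4])
step 1 (fire a4): [1 3 2 4 3]
step 2 (fire a4): [1 5 2 4 2]
step 3 (fire a2): [1 5 2 2 5]
step 4 (fire a2): [1 5 2 0 8]
step 5 (fire a2): [1 5 2 0 8]
step 6 (fire a4): [1 7 2 0 7]

1 7 2 0 7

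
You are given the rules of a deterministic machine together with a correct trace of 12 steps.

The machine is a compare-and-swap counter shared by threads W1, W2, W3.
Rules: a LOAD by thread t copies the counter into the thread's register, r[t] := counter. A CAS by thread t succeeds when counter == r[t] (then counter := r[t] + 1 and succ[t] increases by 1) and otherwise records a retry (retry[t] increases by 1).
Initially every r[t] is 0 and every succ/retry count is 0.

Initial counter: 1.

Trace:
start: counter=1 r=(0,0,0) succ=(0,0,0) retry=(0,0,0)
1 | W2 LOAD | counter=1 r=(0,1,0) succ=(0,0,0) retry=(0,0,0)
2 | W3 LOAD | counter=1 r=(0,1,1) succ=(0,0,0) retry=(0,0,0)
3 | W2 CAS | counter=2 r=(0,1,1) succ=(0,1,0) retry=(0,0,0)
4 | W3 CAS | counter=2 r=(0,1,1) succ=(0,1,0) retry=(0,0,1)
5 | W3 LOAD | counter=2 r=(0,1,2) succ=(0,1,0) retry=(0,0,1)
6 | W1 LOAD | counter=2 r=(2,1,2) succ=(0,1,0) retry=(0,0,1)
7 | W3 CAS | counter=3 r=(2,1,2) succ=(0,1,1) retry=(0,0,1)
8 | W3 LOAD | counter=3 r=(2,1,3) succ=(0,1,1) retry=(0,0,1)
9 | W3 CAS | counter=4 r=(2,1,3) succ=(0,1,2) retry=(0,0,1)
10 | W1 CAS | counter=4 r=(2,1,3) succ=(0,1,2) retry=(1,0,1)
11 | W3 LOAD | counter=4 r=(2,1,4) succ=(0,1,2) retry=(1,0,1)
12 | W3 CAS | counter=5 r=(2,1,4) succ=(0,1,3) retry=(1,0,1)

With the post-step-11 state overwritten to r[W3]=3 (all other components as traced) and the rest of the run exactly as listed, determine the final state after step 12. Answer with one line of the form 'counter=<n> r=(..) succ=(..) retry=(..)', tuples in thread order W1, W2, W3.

state after step 11 := counter=4 r=(2,1,3) succ=(0,1,2) retry=(1,0,1)
12 | W3 CAS | counter=4 r=(2,1,3) succ=(0,1,2) retry=(1,0,2)

counter=4 r=(2,1,3) succ=(0,1,2) retry=(1,0,2)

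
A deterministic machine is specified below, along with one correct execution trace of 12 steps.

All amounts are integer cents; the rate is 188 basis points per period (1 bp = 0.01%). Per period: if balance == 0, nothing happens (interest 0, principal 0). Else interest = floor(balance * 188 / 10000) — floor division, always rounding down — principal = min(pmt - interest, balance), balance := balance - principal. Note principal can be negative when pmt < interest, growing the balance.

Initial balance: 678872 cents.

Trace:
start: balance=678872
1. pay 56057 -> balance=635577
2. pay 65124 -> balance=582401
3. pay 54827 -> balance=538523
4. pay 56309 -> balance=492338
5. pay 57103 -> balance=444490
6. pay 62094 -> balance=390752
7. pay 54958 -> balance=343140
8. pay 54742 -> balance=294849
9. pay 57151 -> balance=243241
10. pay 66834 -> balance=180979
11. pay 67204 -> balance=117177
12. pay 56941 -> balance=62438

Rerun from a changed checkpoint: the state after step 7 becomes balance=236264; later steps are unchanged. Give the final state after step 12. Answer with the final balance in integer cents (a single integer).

state after step 7 := balance=236264
8. pay 54742 -> balance=185963
9. pay 57151 -> balance=132308
10. pay 66834 -> balance=67961
11. pay 67204 -> balance=2034
12. pay 56941 -> balance=0

0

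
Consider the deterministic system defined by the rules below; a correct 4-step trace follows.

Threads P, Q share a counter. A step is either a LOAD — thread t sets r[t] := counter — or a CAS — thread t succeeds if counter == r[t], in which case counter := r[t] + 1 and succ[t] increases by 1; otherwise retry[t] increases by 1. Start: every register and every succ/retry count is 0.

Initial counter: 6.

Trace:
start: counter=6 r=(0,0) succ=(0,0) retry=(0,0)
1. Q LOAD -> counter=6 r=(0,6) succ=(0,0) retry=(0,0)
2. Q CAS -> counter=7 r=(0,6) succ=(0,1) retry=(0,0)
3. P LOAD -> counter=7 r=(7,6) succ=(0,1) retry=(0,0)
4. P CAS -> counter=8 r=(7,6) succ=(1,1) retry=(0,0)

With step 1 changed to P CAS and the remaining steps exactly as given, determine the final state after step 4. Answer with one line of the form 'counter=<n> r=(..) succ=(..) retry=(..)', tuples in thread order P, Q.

counter=7 r=(6,0) succ=(1,0) retry=(1,1)

(re-executing from step 1 with the substitution; state before step 1: counter=6 r=(0,0) succ=(0,0) retry=(0,0))
1. P CAS -> counter=6 r=(0,0) succ=(0,0) retry=(1,0)
2. Q CAS -> counter=6 r=(0,0) succ=(0,0) retry=(1,1)
3. P LOAD -> counter=6 r=(6,0) succ=(0,0) retry=(1,1)
4. P CAS -> counter=7 r=(6,0) succ=(1,0) retry=(1,1)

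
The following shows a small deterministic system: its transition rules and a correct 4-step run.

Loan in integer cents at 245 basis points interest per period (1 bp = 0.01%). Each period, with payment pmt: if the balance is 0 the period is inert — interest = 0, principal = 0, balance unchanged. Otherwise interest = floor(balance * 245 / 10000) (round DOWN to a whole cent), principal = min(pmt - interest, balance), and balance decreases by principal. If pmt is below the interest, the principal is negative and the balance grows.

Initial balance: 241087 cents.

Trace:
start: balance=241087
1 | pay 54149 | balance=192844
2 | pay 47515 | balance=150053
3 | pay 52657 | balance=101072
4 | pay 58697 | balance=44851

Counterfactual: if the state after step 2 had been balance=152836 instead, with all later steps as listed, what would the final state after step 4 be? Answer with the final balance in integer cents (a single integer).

47772

state after step 2 := balance=152836
3 | pay 52657 | balance=103923
4 | pay 58697 | balance=47772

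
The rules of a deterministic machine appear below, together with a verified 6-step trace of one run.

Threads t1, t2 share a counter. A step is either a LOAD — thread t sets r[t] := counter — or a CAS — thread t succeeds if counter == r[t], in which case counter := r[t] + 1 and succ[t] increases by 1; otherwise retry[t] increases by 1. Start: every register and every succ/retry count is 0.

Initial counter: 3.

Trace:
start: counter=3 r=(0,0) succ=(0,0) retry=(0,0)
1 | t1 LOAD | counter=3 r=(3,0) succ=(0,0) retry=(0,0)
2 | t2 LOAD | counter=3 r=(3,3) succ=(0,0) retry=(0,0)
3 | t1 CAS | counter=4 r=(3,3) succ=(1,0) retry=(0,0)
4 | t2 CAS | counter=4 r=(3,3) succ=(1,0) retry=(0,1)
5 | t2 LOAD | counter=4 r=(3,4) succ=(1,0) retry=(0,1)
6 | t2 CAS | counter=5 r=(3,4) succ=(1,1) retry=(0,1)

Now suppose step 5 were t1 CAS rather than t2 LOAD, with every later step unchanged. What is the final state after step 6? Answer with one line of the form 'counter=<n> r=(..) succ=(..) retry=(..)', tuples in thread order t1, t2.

counter=4 r=(3,3) succ=(1,0) retry=(1,2)

(re-executing from step 5 with the substitution; state before step 5: counter=4 r=(3,3) succ=(1,0) retry=(0,1))
5 | t1 CAS | counter=4 r=(3,3) succ=(1,0) retry=(1,1)
6 | t2 CAS | counter=4 r=(3,3) succ=(1,0) retry=(1,2)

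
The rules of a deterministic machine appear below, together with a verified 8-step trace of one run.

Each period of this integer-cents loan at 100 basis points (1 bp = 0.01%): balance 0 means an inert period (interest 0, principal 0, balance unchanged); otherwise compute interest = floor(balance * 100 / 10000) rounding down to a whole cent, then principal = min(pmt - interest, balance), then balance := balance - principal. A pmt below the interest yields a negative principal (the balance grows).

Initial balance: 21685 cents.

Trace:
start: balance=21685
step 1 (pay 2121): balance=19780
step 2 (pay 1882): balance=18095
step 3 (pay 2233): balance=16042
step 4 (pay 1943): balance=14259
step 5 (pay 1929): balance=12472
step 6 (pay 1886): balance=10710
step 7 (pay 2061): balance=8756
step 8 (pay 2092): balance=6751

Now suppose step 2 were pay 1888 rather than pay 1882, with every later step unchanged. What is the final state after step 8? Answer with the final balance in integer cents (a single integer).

6745

(re-executing from step 2 with the substitution; state before step 2: balance=19780)
step 2 (pay 1888): balance=18089
step 3 (pay 2233): balance=16036
step 4 (pay 1943): balance=14253
step 5 (pay 1929): balance=12466
step 6 (pay 1886): balance=10704
step 7 (pay 2061): balance=8750
step 8 (pay 2092): balance=6745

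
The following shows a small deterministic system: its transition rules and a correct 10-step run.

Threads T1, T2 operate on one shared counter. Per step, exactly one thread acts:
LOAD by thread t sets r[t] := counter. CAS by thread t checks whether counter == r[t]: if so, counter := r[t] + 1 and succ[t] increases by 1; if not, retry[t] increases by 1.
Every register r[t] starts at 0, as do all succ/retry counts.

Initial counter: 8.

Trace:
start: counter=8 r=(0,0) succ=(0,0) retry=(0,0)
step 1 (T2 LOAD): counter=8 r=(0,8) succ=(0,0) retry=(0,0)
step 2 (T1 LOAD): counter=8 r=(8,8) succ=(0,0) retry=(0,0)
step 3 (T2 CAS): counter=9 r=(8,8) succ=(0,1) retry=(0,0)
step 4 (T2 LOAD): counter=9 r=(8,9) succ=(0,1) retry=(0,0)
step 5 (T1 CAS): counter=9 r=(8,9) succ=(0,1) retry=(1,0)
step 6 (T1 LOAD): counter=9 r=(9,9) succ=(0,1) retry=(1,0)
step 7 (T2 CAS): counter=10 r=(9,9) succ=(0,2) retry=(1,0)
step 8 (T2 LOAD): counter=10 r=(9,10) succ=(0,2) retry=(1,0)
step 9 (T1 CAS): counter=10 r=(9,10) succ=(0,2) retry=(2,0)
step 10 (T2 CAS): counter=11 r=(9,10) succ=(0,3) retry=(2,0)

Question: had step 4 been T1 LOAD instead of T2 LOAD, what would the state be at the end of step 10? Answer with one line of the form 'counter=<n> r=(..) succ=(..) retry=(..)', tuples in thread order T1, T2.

(re-executing from step 4 with the substitution; state before step 4: counter=9 r=(8,8) succ=(0,1) retry=(0,0))
step 4 (T1 LOAD): counter=9 r=(9,8) succ=(0,1) retry=(0,0)
step 5 (T1 CAS): counter=10 r=(9,8) succ=(1,1) retry=(0,0)
step 6 (T1 LOAD): counter=10 r=(10,8) succ=(1,1) retry=(0,0)
step 7 (T2 CAS): counter=10 r=(10,8) succ=(1,1) retry=(0,1)
step 8 (T2 LOAD): counter=10 r=(10,10) succ=(1,1) retry=(0,1)
step 9 (T1 CAS): counter=11 r=(10,10) succ=(2,1) retry=(0,1)
step 10 (T2 CAS): counter=11 r=(10,10) succ=(2,1) retry=(0,2)

counter=11 r=(10,10) succ=(2,1) retry=(0,2)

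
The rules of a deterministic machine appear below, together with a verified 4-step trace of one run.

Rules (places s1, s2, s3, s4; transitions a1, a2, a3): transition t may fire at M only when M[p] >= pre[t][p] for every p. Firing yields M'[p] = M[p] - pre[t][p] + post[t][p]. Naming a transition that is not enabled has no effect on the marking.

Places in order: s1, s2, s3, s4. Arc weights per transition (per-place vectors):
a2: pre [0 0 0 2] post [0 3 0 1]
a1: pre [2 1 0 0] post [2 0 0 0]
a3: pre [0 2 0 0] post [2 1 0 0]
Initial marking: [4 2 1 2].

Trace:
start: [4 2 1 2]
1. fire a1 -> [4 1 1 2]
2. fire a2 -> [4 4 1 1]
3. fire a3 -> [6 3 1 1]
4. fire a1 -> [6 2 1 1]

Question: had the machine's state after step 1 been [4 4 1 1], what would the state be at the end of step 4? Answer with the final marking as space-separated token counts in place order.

state after step 1 := [4 4 1 1]
2. fire a2 -> [4 4 1 1]
3. fire a3 -> [6 3 1 1]
4. fire a1 -> [6 2 1 1]

6 2 1 1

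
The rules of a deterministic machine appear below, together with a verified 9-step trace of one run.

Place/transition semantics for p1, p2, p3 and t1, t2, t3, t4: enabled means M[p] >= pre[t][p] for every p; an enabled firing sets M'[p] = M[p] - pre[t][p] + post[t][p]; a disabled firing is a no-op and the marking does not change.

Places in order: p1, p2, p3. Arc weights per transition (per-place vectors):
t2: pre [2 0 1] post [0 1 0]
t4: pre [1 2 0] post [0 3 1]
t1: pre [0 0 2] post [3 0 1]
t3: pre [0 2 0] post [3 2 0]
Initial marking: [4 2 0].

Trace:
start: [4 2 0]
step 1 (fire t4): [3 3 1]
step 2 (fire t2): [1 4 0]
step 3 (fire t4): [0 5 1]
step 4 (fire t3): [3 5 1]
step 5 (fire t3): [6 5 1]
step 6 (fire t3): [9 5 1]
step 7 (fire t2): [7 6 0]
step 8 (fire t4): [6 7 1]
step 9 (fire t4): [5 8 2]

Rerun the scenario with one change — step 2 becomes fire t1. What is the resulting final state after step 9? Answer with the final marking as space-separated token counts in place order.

7 7 3

(re-executing from step 2 with the substitution; state before step 2: [3 3 1])
step 2 (fire t1): [3 3 1]
step 3 (fire t4): [2 4 2]
step 4 (fire t3): [5 4 2]
step 5 (fire t3): [8 4 2]
step 6 (fire t3): [11 4 2]
step 7 (fire t2): [9 5 1]
step 8 (fire t4): [8 6 2]
step 9 (fire t4): [7 7 3]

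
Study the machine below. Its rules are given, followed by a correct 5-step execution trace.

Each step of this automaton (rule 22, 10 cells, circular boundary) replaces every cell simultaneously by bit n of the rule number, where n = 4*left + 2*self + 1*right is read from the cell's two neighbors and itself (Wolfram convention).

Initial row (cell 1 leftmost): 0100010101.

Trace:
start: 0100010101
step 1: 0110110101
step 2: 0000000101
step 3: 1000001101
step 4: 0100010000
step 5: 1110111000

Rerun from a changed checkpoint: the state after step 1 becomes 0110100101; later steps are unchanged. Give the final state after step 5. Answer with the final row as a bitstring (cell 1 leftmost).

1000010111

state after step 1 := 0110100101
step 2: 0000111101
step 3: 1001000001
step 4: 0111100010
step 5: 1000010111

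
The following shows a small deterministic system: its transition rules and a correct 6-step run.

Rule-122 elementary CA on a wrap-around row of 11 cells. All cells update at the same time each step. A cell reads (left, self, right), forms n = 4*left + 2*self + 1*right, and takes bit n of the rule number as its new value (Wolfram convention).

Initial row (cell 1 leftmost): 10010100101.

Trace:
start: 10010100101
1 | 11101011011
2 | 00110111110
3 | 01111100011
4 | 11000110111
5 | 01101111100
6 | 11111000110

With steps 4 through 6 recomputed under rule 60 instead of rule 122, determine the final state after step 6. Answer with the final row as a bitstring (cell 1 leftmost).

01110010110

(re-executing steps 4..6 under rule 60; state before step 4: 01111100011)
4 | 11000010010
5 | 10100011011
6 | 01110010110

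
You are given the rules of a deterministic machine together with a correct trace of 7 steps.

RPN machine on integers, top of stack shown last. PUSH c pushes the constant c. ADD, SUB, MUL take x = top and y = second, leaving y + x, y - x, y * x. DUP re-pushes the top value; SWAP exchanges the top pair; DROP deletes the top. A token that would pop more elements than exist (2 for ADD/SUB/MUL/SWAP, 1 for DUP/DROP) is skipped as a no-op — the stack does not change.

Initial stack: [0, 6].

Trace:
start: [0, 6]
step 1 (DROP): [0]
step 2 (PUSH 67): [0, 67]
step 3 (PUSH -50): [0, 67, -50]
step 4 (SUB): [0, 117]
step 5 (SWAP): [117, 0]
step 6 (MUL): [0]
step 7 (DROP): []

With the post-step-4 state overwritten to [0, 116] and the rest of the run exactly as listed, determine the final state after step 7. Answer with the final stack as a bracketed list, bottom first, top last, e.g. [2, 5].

state after step 4 := [0, 116]
step 5 (SWAP): [116, 0]
step 6 (MUL): [0]
step 7 (DROP): []

[]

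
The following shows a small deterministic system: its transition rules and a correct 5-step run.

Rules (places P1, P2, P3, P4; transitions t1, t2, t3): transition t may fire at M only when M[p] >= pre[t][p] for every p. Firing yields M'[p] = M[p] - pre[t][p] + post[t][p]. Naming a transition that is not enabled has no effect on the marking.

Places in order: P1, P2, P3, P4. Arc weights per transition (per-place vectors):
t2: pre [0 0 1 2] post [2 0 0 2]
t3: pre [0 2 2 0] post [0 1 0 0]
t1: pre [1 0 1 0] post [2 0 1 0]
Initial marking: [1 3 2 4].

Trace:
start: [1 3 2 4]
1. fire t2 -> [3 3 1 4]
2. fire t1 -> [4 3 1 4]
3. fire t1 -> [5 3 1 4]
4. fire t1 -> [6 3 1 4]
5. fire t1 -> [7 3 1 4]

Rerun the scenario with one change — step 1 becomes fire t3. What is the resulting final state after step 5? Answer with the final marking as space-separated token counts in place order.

(re-executing from step 1 with the substitution; state before step 1: [1 3 2 4])
1. fire t3 -> [1 2 0 4]
2. fire t1 -> [1 2 0 4]
3. fire t1 -> [1 2 0 4]
4. fire t1 -> [1 2 0 4]
5. fire t1 -> [1 2 0 4]

1 2 0 4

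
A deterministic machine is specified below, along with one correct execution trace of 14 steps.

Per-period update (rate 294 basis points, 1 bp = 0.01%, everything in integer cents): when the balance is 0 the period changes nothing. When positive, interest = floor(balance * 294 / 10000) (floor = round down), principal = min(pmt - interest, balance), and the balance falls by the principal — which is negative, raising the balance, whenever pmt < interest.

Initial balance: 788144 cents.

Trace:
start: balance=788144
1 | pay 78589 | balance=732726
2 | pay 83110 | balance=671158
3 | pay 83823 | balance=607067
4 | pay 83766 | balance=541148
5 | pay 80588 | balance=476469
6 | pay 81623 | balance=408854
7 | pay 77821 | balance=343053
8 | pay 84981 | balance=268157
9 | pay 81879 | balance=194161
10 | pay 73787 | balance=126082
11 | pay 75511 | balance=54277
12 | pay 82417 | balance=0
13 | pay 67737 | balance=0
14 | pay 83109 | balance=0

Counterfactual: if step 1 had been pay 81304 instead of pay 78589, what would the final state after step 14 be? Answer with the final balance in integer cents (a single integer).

0

(re-executing from step 1 with the substitution; state before step 1: balance=788144)
1 | pay 81304 | balance=730011
2 | pay 83110 | balance=668363
3 | pay 83823 | balance=604189
4 | pay 83766 | balance=538186
5 | pay 80588 | balance=473420
6 | pay 81623 | balance=405715
7 | pay 77821 | balance=339822
8 | pay 84981 | balance=264831
9 | pay 81879 | balance=190738
10 | pay 73787 | balance=122558
11 | pay 75511 | balance=50650
12 | pay 82417 | balance=0
13 | pay 67737 | balance=0
14 | pay 83109 | balance=0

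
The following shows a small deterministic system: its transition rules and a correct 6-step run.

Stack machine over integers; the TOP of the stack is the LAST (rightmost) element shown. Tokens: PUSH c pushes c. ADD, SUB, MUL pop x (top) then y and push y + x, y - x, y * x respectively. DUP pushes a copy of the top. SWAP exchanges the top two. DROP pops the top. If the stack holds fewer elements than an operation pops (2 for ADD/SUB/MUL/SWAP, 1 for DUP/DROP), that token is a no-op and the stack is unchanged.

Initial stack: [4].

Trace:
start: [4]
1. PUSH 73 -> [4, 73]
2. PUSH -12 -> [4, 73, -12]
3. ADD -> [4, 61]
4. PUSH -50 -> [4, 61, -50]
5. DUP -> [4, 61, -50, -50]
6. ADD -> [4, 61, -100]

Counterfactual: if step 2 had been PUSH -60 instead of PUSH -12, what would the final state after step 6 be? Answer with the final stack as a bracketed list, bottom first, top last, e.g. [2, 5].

[4, 13, -100]

(re-executing from step 2 with the substitution; state before step 2: [4, 73])
2. PUSH -60 -> [4, 73, -60]
3. ADD -> [4, 13]
4. PUSH -50 -> [4, 13, -50]
5. DUP -> [4, 13, -50, -50]
6. ADD -> [4, 13, -100]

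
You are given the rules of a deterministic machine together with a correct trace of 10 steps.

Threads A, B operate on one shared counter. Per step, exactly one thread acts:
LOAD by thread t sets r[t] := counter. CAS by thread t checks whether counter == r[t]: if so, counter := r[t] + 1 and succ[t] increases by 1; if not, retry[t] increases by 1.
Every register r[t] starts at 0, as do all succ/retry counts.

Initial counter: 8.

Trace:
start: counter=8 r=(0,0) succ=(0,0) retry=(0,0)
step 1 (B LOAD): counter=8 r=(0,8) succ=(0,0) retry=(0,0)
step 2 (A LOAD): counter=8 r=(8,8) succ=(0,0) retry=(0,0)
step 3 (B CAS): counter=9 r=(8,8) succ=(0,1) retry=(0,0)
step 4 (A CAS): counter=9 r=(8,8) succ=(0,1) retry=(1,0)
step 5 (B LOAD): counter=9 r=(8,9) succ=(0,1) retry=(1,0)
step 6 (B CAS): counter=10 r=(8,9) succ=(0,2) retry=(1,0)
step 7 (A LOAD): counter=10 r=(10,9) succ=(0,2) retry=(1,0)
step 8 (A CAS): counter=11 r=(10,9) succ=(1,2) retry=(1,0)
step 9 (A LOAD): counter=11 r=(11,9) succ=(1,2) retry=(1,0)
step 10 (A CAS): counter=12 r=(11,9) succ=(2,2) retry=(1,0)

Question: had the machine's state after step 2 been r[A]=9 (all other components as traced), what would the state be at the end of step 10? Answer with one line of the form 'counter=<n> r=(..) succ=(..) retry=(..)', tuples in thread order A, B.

counter=13 r=(12,10) succ=(3,2) retry=(0,0)

state after step 2 := counter=8 r=(9,8) succ=(0,0) retry=(0,0)
step 3 (B CAS): counter=9 r=(9,8) succ=(0,1) retry=(0,0)
step 4 (A CAS): counter=10 r=(9,8) succ=(1,1) retry=(0,0)
step 5 (B LOAD): counter=10 r=(9,10) succ=(1,1) retry=(0,0)
step 6 (B CAS): counter=11 r=(9,10) succ=(1,2) retry=(0,0)
step 7 (A LOAD): counter=11 r=(11,10) succ=(1,2) retry=(0,0)
step 8 (A CAS): counter=12 r=(11,10) succ=(2,2) retry=(0,0)
step 9 (A LOAD): counter=12 r=(12,10) succ=(2,2) retry=(0,0)
step 10 (A CAS): counter=13 r=(12,10) succ=(3,2) retry=(0,0)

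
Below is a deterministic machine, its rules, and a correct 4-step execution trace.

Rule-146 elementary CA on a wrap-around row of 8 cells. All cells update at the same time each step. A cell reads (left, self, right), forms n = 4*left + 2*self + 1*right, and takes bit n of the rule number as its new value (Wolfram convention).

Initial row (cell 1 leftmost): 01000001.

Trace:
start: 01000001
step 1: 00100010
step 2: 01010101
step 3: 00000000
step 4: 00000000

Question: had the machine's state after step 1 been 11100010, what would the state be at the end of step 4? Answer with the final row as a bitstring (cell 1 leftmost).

state after step 1 := 11100010
step 2: 01010100
step 3: 10000010
step 4: 01000100

01000100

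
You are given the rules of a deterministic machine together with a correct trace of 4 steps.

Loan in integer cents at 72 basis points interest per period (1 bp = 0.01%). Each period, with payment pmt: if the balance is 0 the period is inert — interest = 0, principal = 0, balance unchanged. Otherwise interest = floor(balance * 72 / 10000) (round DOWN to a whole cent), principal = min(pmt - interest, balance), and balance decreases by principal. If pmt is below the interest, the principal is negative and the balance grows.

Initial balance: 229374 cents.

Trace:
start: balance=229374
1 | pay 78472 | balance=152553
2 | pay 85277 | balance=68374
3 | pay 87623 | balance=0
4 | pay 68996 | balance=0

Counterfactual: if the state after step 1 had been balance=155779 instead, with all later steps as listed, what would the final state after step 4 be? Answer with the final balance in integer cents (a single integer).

0

state after step 1 := balance=155779
2 | pay 85277 | balance=71623
3 | pay 87623 | balance=0
4 | pay 68996 | balance=0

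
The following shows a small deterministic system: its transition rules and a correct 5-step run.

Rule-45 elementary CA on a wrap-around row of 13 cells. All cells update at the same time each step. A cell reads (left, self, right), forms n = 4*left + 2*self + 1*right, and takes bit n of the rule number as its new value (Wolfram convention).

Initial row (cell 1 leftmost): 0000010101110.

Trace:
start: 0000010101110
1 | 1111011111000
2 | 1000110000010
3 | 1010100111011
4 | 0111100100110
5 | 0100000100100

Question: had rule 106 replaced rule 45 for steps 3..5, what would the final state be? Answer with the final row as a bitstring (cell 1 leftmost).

0111100010100

(re-executing steps 3..5 under rule 106; state before step 3: 1000110000010)
3 | 0001110000101
4 | 0011010001010
5 | 0111100010100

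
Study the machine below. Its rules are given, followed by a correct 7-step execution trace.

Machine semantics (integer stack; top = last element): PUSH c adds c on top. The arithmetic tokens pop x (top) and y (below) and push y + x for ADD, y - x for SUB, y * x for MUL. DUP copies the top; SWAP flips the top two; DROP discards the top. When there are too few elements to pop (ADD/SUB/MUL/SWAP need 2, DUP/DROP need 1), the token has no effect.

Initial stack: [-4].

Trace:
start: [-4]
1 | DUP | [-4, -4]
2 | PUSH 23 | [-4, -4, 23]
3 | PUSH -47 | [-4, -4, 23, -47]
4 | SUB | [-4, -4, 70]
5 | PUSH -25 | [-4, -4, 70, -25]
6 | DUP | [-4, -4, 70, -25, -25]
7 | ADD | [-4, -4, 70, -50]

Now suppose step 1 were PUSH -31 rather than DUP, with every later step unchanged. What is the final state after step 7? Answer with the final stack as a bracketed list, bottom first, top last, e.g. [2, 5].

[-4, -31, 70, -50]

(re-executing from step 1 with the substitution; state before step 1: [-4])
1 | PUSH -31 | [-4, -31]
2 | PUSH 23 | [-4, -31, 23]
3 | PUSH -47 | [-4, -31, 23, -47]
4 | SUB | [-4, -31, 70]
5 | PUSH -25 | [-4, -31, 70, -25]
6 | DUP | [-4, -31, 70, -25, -25]
7 | ADD | [-4, -31, 70, -50]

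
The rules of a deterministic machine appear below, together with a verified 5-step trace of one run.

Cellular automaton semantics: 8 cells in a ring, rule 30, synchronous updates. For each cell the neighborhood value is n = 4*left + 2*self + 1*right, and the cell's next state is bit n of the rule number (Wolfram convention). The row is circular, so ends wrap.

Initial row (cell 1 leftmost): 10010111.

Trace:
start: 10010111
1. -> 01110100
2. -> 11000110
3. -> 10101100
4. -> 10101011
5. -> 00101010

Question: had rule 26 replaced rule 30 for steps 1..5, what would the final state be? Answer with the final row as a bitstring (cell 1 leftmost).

(re-executing steps 1..5 under rule 26; state before step 1: 10010111)
1. -> 01100100
2. -> 11011010
3. -> 10010000
4. -> 01101001
5. -> 01000110

01000110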